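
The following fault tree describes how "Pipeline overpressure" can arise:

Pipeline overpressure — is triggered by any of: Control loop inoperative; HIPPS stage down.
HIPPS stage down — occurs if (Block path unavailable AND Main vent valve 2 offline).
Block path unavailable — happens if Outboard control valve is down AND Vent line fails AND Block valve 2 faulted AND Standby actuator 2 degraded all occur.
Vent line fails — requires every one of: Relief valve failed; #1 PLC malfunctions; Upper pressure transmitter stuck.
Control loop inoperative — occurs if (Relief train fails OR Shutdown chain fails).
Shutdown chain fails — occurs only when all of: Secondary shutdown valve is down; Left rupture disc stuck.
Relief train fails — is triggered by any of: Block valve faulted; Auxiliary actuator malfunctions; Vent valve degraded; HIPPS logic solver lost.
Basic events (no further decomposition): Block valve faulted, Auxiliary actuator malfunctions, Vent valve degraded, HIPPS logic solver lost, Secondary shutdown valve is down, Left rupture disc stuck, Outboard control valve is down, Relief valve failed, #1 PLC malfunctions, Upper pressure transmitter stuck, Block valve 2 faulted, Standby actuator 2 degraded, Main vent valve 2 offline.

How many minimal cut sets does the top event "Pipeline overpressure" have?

Relief train fails [OR]: union of children's cut sets → 4 cut set(s).
Shutdown chain fails [AND]: one cut set from each child combined → 1 × 1 = 1 cut set(s).
Control loop inoperative [OR]: union of children's cut sets → 5 cut set(s).
Vent line fails [AND]: one cut set from each child combined → 1 × 1 × 1 = 1 cut set(s).
Block path unavailable [AND]: one cut set from each child combined → 1 × 1 × 1 × 1 = 1 cut set(s).
HIPPS stage down [AND]: one cut set from each child combined → 1 × 1 = 1 cut set(s).
Pipeline overpressure [OR]: union of children's cut sets → 6 cut set(s).
Minimal cut sets: {Block valve faulted}; {Auxiliary actuator malfunctions}; {Vent valve degraded}; {HIPPS logic solver lost}; {Left rupture disc stuck, Secondary shutdown valve is down}; {#1 PLC malfunctions, Block valve 2 faulted, Main vent valve 2 offline, Outboard control valve is down, Relief valve failed, Standby actuator 2 degraded, Upper pressure transmitter stuck}.

6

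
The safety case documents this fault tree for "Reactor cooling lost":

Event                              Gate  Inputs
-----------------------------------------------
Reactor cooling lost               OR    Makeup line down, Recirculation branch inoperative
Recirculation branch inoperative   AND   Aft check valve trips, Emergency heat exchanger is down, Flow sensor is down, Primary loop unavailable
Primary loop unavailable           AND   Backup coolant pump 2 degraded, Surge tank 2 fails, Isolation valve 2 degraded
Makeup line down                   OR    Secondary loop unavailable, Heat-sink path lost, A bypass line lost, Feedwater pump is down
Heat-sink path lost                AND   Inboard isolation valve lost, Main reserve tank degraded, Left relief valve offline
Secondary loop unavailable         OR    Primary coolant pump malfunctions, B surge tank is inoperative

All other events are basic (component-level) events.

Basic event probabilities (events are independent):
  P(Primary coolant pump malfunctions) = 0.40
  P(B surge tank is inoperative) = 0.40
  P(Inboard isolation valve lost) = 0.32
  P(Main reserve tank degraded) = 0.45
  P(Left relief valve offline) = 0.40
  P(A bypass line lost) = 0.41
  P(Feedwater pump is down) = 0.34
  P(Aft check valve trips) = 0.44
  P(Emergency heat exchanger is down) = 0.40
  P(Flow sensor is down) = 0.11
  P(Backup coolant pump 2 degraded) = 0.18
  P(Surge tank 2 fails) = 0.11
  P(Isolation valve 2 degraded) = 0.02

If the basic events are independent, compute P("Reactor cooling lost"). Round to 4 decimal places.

P(Secondary loop unavailable) [OR] = 1 − (1−0.40) × (1−0.40) = 0.640000
P(Heat-sink path lost) [AND] = 0.32 × 0.45 × 0.40 = 0.057600
P(Makeup line down) [OR] = 1 − (1−0.640000) × (1−0.057600) × (1−0.41) × (1−0.34) = 0.867891
P(Primary loop unavailable) [AND] = 0.18 × 0.11 × 0.02 = 0.000396
P(Recirculation branch inoperative) [AND] = 0.44 × 0.40 × 0.11 × 0.000396 = 0.000008
P(Reactor cooling lost) [OR] = 1 − (1−0.867891) × (1−0.000008) = 0.867892
Rounded to 4 decimal places: P(Reactor cooling lost) ≈ 0.8679.

0.8679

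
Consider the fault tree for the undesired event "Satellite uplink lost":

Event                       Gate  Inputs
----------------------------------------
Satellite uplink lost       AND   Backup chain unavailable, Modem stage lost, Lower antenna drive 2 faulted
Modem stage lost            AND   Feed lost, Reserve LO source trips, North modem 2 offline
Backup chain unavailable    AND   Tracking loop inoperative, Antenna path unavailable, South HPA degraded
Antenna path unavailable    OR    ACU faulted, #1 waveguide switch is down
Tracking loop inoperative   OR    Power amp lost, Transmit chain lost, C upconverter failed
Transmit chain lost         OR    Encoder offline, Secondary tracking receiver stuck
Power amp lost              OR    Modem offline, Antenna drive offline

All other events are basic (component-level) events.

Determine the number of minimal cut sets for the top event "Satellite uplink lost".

Power amp lost [OR]: union of children's cut sets → 2 cut set(s).
Transmit chain lost [OR]: union of children's cut sets → 2 cut set(s).
Tracking loop inoperative [OR]: union of children's cut sets → 5 cut set(s).
Antenna path unavailable [OR]: union of children's cut sets → 2 cut set(s).
Backup chain unavailable [AND]: one cut set from each child combined → 5 × 2 × 1 = 10 cut set(s).
Modem stage lost [AND]: one cut set from each child combined → 1 × 1 × 1 = 1 cut set(s).
Satellite uplink lost [AND]: one cut set from each child combined → 10 × 1 × 1 = 10 cut set(s).
Minimal cut sets: {ACU faulted, Feed lost, Lower antenna drive 2 faulted, Modem offline, North modem 2 offline, Reserve LO source trips, South HPA degraded}; {#1 waveguide switch is down, Feed lost, Lower antenna drive 2 faulted, Modem offline, North modem 2 offline, Reserve LO source trips, South HPA degraded}; {ACU faulted, Antenna drive offline, Feed lost, Lower antenna drive 2 faulted, North modem 2 offline, Reserve LO source trips, South HPA degraded}; {#1 waveguide switch is down, Antenna drive offline, Feed lost, Lower antenna drive 2 faulted, North modem 2 offline, Reserve LO source trips, South HPA degraded}; {ACU faulted, Encoder offline, Feed lost, Lower antenna drive 2 faulted, North modem 2 offline, Reserve LO source trips, South HPA degraded}; {#1 waveguide switch is down, Encoder offline, Feed lost, Lower antenna drive 2 faulted, North modem 2 offline, Reserve LO source trips, South HPA degraded}; {ACU faulted, Feed lost, Lower antenna drive 2 faulted, North modem 2 offline, Reserve LO source trips, Secondary tracking receiver stuck, South HPA degraded}; {#1 waveguide switch is down, Feed lost, Lower antenna drive 2 faulted, North modem 2 offline, Reserve LO source trips, Secondary tracking receiver stuck, South HPA degraded}; {ACU faulted, C upconverter failed, Feed lost, Lower antenna drive 2 faulted, North modem 2 offline, Reserve LO source trips, South HPA degraded}; {#1 waveguide switch is down, C upconverter failed, Feed lost, Lower antenna drive 2 faulted, North modem 2 offline, Reserve LO source trips, South HPA degraded}.

10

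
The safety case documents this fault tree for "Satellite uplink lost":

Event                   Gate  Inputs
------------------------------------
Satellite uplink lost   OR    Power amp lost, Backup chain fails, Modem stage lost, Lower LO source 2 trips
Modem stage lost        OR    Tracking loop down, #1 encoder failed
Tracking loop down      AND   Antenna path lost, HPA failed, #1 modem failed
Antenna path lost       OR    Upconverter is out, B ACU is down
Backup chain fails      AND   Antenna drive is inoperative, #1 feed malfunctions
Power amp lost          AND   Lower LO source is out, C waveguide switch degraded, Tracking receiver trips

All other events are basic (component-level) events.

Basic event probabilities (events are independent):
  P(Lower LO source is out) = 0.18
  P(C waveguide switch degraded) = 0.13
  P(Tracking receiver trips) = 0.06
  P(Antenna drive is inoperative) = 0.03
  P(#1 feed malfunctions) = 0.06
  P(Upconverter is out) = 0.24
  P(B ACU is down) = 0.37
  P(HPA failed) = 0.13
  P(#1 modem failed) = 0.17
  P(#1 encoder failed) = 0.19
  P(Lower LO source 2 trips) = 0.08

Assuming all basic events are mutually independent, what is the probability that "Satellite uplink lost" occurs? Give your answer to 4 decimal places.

0.2657

P(Power amp lost) [AND] = 0.18 × 0.13 × 0.06 = 0.001404
P(Backup chain fails) [AND] = 0.03 × 0.06 = 0.001800
P(Antenna path lost) [OR] = 1 − (1−0.24) × (1−0.37) = 0.521200
P(Tracking loop down) [AND] = 0.521200 × 0.13 × 0.17 = 0.011519
P(Modem stage lost) [OR] = 1 − (1−0.011519) × (1−0.19) = 0.199330
P(Satellite uplink lost) [OR] = 1 − (1−0.001404) × (1−0.001800) × (1−0.199330) × (1−0.08) = 0.265742
Rounded to 4 decimal places: P(Satellite uplink lost) ≈ 0.2657.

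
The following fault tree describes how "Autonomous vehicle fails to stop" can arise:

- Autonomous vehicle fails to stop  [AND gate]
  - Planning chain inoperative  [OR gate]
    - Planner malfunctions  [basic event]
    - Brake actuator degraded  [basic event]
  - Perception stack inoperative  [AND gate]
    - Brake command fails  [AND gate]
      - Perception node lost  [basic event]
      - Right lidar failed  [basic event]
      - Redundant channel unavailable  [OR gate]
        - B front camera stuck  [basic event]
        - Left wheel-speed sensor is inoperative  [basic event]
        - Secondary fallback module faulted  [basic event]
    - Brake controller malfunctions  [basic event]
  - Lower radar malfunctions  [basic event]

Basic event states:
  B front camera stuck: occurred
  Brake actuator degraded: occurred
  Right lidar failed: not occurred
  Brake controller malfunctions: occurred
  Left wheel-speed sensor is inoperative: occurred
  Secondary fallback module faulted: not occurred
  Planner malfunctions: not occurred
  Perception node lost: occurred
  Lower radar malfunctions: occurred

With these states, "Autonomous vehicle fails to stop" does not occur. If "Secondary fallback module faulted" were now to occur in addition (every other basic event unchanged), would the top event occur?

No

Counterfactual: set "Secondary fallback module faulted" to occurred.
Planning chain inoperative [OR]: Planner malfunctions=not, Brake actuator degraded=occurs → at least one input occurs → occurs.
Redundant channel unavailable [OR]: B front camera stuck=occurs, Left wheel-speed sensor is inoperative=occurs, Secondary fallback module faulted=occurs → at least one input occurs → occurs.
Brake command fails [AND]: Perception node lost=occurs, Right lidar failed=not, Redundant channel unavailable=occurs → not all inputs occur → does not occur.
Perception stack inoperative [AND]: Brake command fails=not, Brake controller malfunctions=occurs → not all inputs occur → does not occur.
Autonomous vehicle fails to stop [AND]: Planning chain inoperative=occurs, Perception stack inoperative=not, Lower radar malfunctions=occurs → not all inputs occur → does not occur.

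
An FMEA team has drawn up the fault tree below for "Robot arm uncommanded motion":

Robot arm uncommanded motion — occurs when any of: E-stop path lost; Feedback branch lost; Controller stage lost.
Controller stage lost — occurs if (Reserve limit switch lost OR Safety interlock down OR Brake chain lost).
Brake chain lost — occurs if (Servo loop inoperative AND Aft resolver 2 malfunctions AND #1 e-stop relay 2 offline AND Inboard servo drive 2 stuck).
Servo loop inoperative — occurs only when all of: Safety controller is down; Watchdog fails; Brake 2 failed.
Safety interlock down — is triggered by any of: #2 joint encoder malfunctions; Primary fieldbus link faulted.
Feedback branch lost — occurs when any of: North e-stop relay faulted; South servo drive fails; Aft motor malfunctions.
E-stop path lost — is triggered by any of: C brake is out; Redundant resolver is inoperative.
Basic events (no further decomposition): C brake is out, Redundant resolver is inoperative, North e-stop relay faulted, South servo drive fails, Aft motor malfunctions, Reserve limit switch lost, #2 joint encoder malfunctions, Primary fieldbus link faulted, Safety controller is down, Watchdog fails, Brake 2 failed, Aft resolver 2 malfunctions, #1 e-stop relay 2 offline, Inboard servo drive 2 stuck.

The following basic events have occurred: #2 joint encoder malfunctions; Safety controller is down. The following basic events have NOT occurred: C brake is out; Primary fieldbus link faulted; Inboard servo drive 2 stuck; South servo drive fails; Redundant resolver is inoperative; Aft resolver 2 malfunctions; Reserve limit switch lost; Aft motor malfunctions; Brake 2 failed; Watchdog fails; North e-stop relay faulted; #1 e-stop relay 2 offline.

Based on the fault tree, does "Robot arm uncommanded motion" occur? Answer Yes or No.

E-stop path lost [OR]: C brake is out=not, Redundant resolver is inoperative=not → no input occurs → does not occur.
Feedback branch lost [OR]: North e-stop relay faulted=not, South servo drive fails=not, Aft motor malfunctions=not → no input occurs → does not occur.
Safety interlock down [OR]: #2 joint encoder malfunctions=occurs, Primary fieldbus link faulted=not → at least one input occurs → occurs.
Servo loop inoperative [AND]: Safety controller is down=occurs, Watchdog fails=not, Brake 2 failed=not → not all inputs occur → does not occur.
Brake chain lost [AND]: Servo loop inoperative=not, Aft resolver 2 malfunctions=not, #1 e-stop relay 2 offline=not, Inboard servo drive 2 stuck=not → not all inputs occur → does not occur.
Controller stage lost [OR]: Reserve limit switch lost=not, Safety interlock down=occurs, Brake chain lost=not → at least one input occurs → occurs.
Robot arm uncommanded motion [OR]: E-stop path lost=not, Feedback branch lost=not, Controller stage lost=occurs → at least one input occurs → occurs.

Yes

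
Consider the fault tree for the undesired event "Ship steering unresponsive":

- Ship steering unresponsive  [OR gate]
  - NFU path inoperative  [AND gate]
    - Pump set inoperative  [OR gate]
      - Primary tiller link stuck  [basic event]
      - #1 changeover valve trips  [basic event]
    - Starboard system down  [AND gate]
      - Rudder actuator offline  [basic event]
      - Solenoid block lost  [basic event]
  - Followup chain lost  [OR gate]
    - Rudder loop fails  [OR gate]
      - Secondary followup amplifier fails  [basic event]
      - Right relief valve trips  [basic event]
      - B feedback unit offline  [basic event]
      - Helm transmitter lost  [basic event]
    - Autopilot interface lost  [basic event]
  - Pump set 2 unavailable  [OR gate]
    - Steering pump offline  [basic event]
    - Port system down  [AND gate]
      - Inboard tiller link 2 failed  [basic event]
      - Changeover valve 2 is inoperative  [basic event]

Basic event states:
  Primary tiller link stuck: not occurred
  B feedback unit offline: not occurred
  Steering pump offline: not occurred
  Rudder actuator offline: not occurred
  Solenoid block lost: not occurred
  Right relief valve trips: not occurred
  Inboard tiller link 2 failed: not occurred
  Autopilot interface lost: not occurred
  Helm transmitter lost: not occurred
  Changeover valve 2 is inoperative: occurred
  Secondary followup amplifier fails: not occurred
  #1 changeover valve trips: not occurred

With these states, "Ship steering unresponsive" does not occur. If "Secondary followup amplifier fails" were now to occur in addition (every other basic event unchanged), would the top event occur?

Yes

Counterfactual: set "Secondary followup amplifier fails" to occurred.
Pump set inoperative [OR]: Primary tiller link stuck=not, #1 changeover valve trips=not → no input occurs → does not occur.
Starboard system down [AND]: Rudder actuator offline=not, Solenoid block lost=not → not all inputs occur → does not occur.
NFU path inoperative [AND]: Pump set inoperative=not, Starboard system down=not → not all inputs occur → does not occur.
Rudder loop fails [OR]: Secondary followup amplifier fails=occurs, Right relief valve trips=not, B feedback unit offline=not, Helm transmitter lost=not → at least one input occurs → occurs.
Followup chain lost [OR]: Rudder loop fails=occurs, Autopilot interface lost=not → at least one input occurs → occurs.
Port system down [AND]: Inboard tiller link 2 failed=not, Changeover valve 2 is inoperative=occurs → not all inputs occur → does not occur.
Pump set 2 unavailable [OR]: Steering pump offline=not, Port system down=not → no input occurs → does not occur.
Ship steering unresponsive [OR]: NFU path inoperative=not, Followup chain lost=occurs, Pump set 2 unavailable=not → at least one input occurs → occurs.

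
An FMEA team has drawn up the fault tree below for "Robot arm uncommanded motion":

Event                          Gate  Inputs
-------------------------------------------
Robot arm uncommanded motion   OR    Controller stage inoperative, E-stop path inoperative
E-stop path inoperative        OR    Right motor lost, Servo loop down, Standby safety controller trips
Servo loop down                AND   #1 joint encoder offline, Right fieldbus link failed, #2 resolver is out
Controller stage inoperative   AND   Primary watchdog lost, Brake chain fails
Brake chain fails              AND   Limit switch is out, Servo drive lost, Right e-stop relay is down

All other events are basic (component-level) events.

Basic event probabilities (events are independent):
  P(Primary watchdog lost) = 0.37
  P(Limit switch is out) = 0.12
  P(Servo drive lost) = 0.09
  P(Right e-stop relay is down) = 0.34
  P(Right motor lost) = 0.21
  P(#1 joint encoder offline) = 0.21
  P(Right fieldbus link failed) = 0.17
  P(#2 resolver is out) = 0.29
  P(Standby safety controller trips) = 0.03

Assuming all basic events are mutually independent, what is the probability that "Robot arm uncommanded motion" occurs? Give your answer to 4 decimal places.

0.2427

P(Brake chain fails) [AND] = 0.12 × 0.09 × 0.34 = 0.003672
P(Controller stage inoperative) [AND] = 0.37 × 0.003672 = 0.001359
P(Servo loop down) [AND] = 0.21 × 0.17 × 0.29 = 0.010353
P(E-stop path inoperative) [OR] = 1 − (1−0.21) × (1−0.010353) × (1−0.03) = 0.241634
P(Robot arm uncommanded motion) [OR] = 1 − (1−0.001359) × (1−0.241634) = 0.242665
Rounded to 4 decimal places: P(Robot arm uncommanded motion) ≈ 0.2427.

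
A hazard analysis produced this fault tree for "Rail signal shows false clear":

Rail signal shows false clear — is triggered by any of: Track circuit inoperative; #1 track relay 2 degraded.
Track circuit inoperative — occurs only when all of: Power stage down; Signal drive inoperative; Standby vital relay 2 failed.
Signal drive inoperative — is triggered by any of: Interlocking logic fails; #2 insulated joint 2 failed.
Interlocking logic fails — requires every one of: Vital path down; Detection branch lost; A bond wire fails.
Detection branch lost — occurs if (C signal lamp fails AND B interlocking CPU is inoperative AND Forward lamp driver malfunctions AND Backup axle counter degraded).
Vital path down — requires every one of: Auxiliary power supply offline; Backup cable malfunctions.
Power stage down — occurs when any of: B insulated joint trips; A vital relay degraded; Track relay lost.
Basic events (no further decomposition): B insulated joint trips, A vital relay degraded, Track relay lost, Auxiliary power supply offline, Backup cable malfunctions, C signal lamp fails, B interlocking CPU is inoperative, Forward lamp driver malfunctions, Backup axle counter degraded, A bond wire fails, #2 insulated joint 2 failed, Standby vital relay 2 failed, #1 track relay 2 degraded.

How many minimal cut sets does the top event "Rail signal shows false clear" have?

7

Power stage down [OR]: union of children's cut sets → 3 cut set(s).
Vital path down [AND]: one cut set from each child combined → 1 × 1 = 1 cut set(s).
Detection branch lost [AND]: one cut set from each child combined → 1 × 1 × 1 × 1 = 1 cut set(s).
Interlocking logic fails [AND]: one cut set from each child combined → 1 × 1 × 1 = 1 cut set(s).
Signal drive inoperative [OR]: union of children's cut sets → 2 cut set(s).
Track circuit inoperative [AND]: one cut set from each child combined → 3 × 2 × 1 = 6 cut set(s).
Rail signal shows false clear [OR]: union of children's cut sets → 7 cut set(s).
Minimal cut sets: {A bond wire fails, Auxiliary power supply offline, B insulated joint trips, B interlocking CPU is inoperative, Backup axle counter degraded, Backup cable malfunctions, C signal lamp fails, Forward lamp driver malfunctions, Standby vital relay 2 failed}; {#2 insulated joint 2 failed, B insulated joint trips, Standby vital relay 2 failed}; {A bond wire fails, A vital relay degraded, Auxiliary power supply offline, B interlocking CPU is inoperative, Backup axle counter degraded, Backup cable malfunctions, C signal lamp fails, Forward lamp driver malfunctions, Standby vital relay 2 failed}; {#2 insulated joint 2 failed, A vital relay degraded, Standby vital relay 2 failed}; {A bond wire fails, Auxiliary power supply offline, B interlocking CPU is inoperative, Backup axle counter degraded, Backup cable malfunctions, C signal lamp fails, Forward lamp driver malfunctions, Standby vital relay 2 failed, Track relay lost}; {#2 insulated joint 2 failed, Standby vital relay 2 failed, Track relay lost}; {#1 track relay 2 degraded}.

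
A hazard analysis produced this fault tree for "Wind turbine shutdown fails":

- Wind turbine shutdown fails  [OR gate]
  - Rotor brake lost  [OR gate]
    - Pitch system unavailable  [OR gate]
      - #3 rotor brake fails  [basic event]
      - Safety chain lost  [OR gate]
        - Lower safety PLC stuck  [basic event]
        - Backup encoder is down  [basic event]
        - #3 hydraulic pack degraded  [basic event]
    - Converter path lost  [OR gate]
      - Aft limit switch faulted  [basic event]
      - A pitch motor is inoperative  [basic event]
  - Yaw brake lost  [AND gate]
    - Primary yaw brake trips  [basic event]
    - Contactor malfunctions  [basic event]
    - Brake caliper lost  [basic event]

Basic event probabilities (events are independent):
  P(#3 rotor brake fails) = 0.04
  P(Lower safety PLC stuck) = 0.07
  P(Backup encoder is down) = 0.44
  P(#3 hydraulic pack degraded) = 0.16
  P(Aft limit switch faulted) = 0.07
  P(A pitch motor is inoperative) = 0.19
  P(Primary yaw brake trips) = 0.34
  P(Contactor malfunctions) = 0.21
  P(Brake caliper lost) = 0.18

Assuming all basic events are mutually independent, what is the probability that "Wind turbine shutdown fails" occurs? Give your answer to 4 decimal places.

P(Safety chain lost) [OR] = 1 − (1−0.07) × (1−0.44) × (1−0.16) = 0.562528
P(Pitch system unavailable) [OR] = 1 − (1−0.04) × (1−0.562528) = 0.580027
P(Converter path lost) [OR] = 1 − (1−0.07) × (1−0.19) = 0.246700
P(Rotor brake lost) [OR] = 1 − (1−0.580027) × (1−0.246700) = 0.683634
P(Yaw brake lost) [AND] = 0.34 × 0.21 × 0.18 = 0.012852
P(Wind turbine shutdown fails) [OR] = 1 − (1−0.683634) × (1−0.012852) = 0.687700
Rounded to 4 decimal places: P(Wind turbine shutdown fails) ≈ 0.6877.

0.6877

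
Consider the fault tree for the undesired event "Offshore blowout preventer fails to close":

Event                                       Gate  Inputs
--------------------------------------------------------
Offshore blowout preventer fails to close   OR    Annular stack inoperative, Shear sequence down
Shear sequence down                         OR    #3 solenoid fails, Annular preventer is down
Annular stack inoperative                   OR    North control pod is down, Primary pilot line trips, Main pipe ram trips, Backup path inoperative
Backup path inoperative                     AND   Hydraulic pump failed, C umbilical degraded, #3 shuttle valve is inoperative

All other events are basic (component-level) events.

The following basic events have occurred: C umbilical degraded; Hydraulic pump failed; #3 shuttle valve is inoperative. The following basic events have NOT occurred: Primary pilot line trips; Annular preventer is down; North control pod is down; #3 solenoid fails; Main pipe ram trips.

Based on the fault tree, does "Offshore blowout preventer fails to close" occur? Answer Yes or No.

Yes

Backup path inoperative [AND]: Hydraulic pump failed=occurs, C umbilical degraded=occurs, #3 shuttle valve is inoperative=occurs → all inputs occur → occurs.
Annular stack inoperative [OR]: North control pod is down=not, Primary pilot line trips=not, Main pipe ram trips=not, Backup path inoperative=occurs → at least one input occurs → occurs.
Shear sequence down [OR]: #3 solenoid fails=not, Annular preventer is down=not → no input occurs → does not occur.
Offshore blowout preventer fails to close [OR]: Annular stack inoperative=occurs, Shear sequence down=not → at least one input occurs → occurs.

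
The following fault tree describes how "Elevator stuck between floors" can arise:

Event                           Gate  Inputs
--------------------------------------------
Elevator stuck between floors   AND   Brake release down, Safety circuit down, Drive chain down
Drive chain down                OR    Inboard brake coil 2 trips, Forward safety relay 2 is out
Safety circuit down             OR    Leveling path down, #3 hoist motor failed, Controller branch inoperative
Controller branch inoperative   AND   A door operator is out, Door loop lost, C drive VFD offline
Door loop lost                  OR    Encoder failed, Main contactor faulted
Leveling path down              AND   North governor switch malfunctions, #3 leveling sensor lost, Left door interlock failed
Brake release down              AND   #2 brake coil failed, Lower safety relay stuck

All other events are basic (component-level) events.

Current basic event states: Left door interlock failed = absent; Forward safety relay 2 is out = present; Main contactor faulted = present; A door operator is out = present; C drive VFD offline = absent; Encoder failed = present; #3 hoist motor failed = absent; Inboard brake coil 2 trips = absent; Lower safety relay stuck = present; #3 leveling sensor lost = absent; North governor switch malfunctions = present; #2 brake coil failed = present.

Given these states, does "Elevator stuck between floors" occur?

Brake release down [AND]: #2 brake coil failed=occurs, Lower safety relay stuck=occurs → all inputs occur → occurs.
Leveling path down [AND]: North governor switch malfunctions=occurs, #3 leveling sensor lost=not, Left door interlock failed=not → not all inputs occur → does not occur.
Door loop lost [OR]: Encoder failed=occurs, Main contactor faulted=occurs → at least one input occurs → occurs.
Controller branch inoperative [AND]: A door operator is out=occurs, Door loop lost=occurs, C drive VFD offline=not → not all inputs occur → does not occur.
Safety circuit down [OR]: Leveling path down=not, #3 hoist motor failed=not, Controller branch inoperative=not → no input occurs → does not occur.
Drive chain down [OR]: Inboard brake coil 2 trips=not, Forward safety relay 2 is out=occurs → at least one input occurs → occurs.
Elevator stuck between floors [AND]: Brake release down=occurs, Safety circuit down=not, Drive chain down=occurs → not all inputs occur → does not occur.

No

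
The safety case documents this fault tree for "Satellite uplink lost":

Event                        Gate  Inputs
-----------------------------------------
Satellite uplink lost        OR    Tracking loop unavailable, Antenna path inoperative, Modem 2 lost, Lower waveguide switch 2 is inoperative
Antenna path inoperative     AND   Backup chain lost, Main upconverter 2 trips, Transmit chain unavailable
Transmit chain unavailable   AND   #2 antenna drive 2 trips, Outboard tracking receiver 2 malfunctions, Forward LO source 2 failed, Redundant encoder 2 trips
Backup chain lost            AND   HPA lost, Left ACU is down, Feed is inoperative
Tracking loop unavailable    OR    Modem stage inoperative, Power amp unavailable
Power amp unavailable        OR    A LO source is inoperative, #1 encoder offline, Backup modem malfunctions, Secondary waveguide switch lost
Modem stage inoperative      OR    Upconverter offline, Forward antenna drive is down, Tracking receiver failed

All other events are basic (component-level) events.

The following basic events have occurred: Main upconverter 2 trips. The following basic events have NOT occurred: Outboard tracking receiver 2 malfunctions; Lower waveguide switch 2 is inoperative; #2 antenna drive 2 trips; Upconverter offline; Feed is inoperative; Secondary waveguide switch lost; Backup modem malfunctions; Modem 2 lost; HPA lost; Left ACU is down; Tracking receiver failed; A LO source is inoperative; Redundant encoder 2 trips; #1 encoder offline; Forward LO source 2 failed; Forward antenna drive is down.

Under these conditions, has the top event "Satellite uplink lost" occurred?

Modem stage inoperative [OR]: Upconverter offline=not, Forward antenna drive is down=not, Tracking receiver failed=not → no input occurs → does not occur.
Power amp unavailable [OR]: A LO source is inoperative=not, #1 encoder offline=not, Backup modem malfunctions=not, Secondary waveguide switch lost=not → no input occurs → does not occur.
Tracking loop unavailable [OR]: Modem stage inoperative=not, Power amp unavailable=not → no input occurs → does not occur.
Backup chain lost [AND]: HPA lost=not, Left ACU is down=not, Feed is inoperative=not → not all inputs occur → does not occur.
Transmit chain unavailable [AND]: #2 antenna drive 2 trips=not, Outboard tracking receiver 2 malfunctions=not, Forward LO source 2 failed=not, Redundant encoder 2 trips=not → not all inputs occur → does not occur.
Antenna path inoperative [AND]: Backup chain lost=not, Main upconverter 2 trips=occurs, Transmit chain unavailable=not → not all inputs occur → does not occur.
Satellite uplink lost [OR]: Tracking loop unavailable=not, Antenna path inoperative=not, Modem 2 lost=not, Lower waveguide switch 2 is inoperative=not → no input occurs → does not occur.

No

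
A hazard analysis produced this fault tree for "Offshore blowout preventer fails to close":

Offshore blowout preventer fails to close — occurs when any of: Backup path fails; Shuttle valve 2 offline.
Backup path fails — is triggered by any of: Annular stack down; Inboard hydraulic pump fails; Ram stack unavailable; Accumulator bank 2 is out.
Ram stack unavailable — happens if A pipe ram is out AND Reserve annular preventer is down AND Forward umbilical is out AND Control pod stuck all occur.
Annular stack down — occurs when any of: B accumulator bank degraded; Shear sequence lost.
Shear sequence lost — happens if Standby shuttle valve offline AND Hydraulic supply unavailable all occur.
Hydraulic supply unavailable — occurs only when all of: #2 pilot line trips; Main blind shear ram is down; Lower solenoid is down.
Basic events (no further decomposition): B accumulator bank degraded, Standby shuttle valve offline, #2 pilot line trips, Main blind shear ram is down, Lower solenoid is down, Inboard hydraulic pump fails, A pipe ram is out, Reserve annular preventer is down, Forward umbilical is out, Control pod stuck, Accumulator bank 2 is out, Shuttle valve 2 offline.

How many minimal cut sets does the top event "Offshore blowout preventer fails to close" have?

6

Hydraulic supply unavailable [AND]: one cut set from each child combined → 1 × 1 × 1 = 1 cut set(s).
Shear sequence lost [AND]: one cut set from each child combined → 1 × 1 = 1 cut set(s).
Annular stack down [OR]: union of children's cut sets → 2 cut set(s).
Ram stack unavailable [AND]: one cut set from each child combined → 1 × 1 × 1 × 1 = 1 cut set(s).
Backup path fails [OR]: union of children's cut sets → 5 cut set(s).
Offshore blowout preventer fails to close [OR]: union of children's cut sets → 6 cut set(s).
Minimal cut sets: {B accumulator bank degraded}; {#2 pilot line trips, Lower solenoid is down, Main blind shear ram is down, Standby shuttle valve offline}; {Inboard hydraulic pump fails}; {A pipe ram is out, Control pod stuck, Forward umbilical is out, Reserve annular preventer is down}; {Accumulator bank 2 is out}; {Shuttle valve 2 offline}.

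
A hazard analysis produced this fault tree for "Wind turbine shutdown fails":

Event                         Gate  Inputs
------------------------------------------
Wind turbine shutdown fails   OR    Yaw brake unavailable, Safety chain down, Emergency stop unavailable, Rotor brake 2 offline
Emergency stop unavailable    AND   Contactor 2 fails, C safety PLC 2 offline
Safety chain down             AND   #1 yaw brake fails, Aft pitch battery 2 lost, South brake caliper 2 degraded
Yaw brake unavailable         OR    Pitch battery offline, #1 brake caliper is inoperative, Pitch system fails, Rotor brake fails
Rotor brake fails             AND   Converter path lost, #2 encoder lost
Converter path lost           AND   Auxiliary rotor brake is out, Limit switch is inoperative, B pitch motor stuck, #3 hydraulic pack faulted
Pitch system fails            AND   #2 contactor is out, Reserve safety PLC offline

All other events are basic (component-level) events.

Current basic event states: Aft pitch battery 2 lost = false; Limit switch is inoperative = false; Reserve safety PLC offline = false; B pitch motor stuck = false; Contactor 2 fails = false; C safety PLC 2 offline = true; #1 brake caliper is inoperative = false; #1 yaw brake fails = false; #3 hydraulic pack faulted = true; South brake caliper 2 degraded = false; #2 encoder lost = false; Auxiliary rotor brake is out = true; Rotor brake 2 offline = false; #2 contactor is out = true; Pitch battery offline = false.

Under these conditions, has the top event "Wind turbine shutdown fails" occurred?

No

Pitch system fails [AND]: #2 contactor is out=occurs, Reserve safety PLC offline=not → not all inputs occur → does not occur.
Converter path lost [AND]: Auxiliary rotor brake is out=occurs, Limit switch is inoperative=not, B pitch motor stuck=not, #3 hydraulic pack faulted=occurs → not all inputs occur → does not occur.
Rotor brake fails [AND]: Converter path lost=not, #2 encoder lost=not → not all inputs occur → does not occur.
Yaw brake unavailable [OR]: Pitch battery offline=not, #1 brake caliper is inoperative=not, Pitch system fails=not, Rotor brake fails=not → no input occurs → does not occur.
Safety chain down [AND]: #1 yaw brake fails=not, Aft pitch battery 2 lost=not, South brake caliper 2 degraded=not → not all inputs occur → does not occur.
Emergency stop unavailable [AND]: Contactor 2 fails=not, C safety PLC 2 offline=occurs → not all inputs occur → does not occur.
Wind turbine shutdown fails [OR]: Yaw brake unavailable=not, Safety chain down=not, Emergency stop unavailable=not, Rotor brake 2 offline=not → no input occurs → does not occur.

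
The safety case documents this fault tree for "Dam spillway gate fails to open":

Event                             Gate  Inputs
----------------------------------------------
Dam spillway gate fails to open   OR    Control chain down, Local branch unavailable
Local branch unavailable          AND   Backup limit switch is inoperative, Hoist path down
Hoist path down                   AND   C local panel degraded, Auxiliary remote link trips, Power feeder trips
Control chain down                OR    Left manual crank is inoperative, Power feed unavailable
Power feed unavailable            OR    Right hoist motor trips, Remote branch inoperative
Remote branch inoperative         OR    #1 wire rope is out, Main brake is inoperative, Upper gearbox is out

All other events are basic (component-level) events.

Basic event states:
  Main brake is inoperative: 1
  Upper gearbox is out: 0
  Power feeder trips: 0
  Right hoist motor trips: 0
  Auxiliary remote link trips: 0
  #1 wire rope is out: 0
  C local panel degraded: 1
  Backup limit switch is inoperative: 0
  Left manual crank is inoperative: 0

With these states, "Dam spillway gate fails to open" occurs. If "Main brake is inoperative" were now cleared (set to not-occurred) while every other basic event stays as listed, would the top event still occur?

Counterfactual: set "Main brake is inoperative" to not occurred.
Remote branch inoperative [OR]: #1 wire rope is out=not, Main brake is inoperative=not, Upper gearbox is out=not → no input occurs → does not occur.
Power feed unavailable [OR]: Right hoist motor trips=not, Remote branch inoperative=not → no input occurs → does not occur.
Control chain down [OR]: Left manual crank is inoperative=not, Power feed unavailable=not → no input occurs → does not occur.
Hoist path down [AND]: C local panel degraded=occurs, Auxiliary remote link trips=not, Power feeder trips=not → not all inputs occur → does not occur.
Local branch unavailable [AND]: Backup limit switch is inoperative=not, Hoist path down=not → not all inputs occur → does not occur.
Dam spillway gate fails to open [OR]: Control chain down=not, Local branch unavailable=not → no input occurs → does not occur.

No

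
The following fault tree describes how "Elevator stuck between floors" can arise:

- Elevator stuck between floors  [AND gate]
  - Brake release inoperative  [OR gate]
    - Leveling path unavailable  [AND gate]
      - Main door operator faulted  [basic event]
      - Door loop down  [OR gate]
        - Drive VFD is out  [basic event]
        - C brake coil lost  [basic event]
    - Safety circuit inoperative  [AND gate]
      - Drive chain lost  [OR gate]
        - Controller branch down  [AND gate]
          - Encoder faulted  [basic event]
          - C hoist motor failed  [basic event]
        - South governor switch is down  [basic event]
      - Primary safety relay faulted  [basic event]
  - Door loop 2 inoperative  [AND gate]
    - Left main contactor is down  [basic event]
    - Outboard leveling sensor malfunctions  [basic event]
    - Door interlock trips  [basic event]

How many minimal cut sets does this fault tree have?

4

Door loop down [OR]: union of children's cut sets → 2 cut set(s).
Leveling path unavailable [AND]: one cut set from each child combined → 1 × 2 = 2 cut set(s).
Controller branch down [AND]: one cut set from each child combined → 1 × 1 = 1 cut set(s).
Drive chain lost [OR]: union of children's cut sets → 2 cut set(s).
Safety circuit inoperative [AND]: one cut set from each child combined → 2 × 1 = 2 cut set(s).
Brake release inoperative [OR]: union of children's cut sets → 4 cut set(s).
Door loop 2 inoperative [AND]: one cut set from each child combined → 1 × 1 × 1 = 1 cut set(s).
Elevator stuck between floors [AND]: one cut set from each child combined → 4 × 1 = 4 cut set(s).
Minimal cut sets: {Door interlock trips, Drive VFD is out, Left main contactor is down, Main door operator faulted, Outboard leveling sensor malfunctions}; {C brake coil lost, Door interlock trips, Left main contactor is down, Main door operator faulted, Outboard leveling sensor malfunctions}; {C hoist motor failed, Door interlock trips, Encoder faulted, Left main contactor is down, Outboard leveling sensor malfunctions, Primary safety relay faulted}; {Door interlock trips, Left main contactor is down, Outboard leveling sensor malfunctions, Primary safety relay faulted, South governor switch is down}.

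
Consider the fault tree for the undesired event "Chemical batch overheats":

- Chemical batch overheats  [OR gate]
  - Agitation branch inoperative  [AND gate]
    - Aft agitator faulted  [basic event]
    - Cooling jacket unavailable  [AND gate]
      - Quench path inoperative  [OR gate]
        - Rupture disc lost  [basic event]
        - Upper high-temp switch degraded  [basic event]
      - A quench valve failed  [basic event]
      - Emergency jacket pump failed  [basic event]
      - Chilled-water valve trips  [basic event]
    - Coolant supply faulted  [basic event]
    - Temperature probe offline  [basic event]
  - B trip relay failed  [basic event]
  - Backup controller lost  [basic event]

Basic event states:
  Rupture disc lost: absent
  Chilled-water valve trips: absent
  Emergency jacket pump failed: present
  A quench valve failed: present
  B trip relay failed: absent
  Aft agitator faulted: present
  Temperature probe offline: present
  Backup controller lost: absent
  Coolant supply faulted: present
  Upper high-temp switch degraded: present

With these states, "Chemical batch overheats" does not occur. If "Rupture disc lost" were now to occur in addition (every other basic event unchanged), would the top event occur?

Counterfactual: set "Rupture disc lost" to occurred.
Quench path inoperative [OR]: Rupture disc lost=occurs, Upper high-temp switch degraded=occurs → at least one input occurs → occurs.
Cooling jacket unavailable [AND]: Quench path inoperative=occurs, A quench valve failed=occurs, Emergency jacket pump failed=occurs, Chilled-water valve trips=not → not all inputs occur → does not occur.
Agitation branch inoperative [AND]: Aft agitator faulted=occurs, Cooling jacket unavailable=not, Coolant supply faulted=occurs, Temperature probe offline=occurs → not all inputs occur → does not occur.
Chemical batch overheats [OR]: Agitation branch inoperative=not, B trip relay failed=not, Backup controller lost=not → no input occurs → does not occur.

No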